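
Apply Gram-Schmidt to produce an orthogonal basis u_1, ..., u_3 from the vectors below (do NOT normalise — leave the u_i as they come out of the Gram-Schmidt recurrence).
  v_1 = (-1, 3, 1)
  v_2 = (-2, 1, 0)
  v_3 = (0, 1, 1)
Orthogonal basis:
  u_1 = (-1, 3, 1)
  u_2 = (-17/11, -4/11, -5/11)
  u_3 = (-1/10, -1/5, 1/2)

Apply the Gram-Schmidt recurrence
  u_1 = v_1
  u_i = v_i − Σ_{j<i} ((v_i · u_j) / (u_j · u_j)) · u_j.

Step by step this gives:
  u_1 = (-1, 3, 1)
  u_2 = (-17/11, -4/11, -5/11)
  u_3 = (-1/10, -1/5, 1/2)

Orthogonality check:
  u_2 · u_1 = 0 (should be 0)
  u_3 · u_1 = 0 (should be 0)
  u_3 · u_2 = 0 (should be 0)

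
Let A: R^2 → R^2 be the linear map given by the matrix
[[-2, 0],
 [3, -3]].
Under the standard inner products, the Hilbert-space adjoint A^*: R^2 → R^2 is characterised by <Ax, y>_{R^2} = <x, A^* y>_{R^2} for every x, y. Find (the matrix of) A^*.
A^* = A^T =
[[-2, 3],
 [0, -3]]

For real matrices with standard dot products, the defining identity <Ax, y> = <x, A^* y> gives (Ax)^T y = x^T (A^*) y, i.e. x^T A^T y = x^T (A^*) y. Since this holds for all x, y, we must have A^* = A^T. Therefore
A^* =
[[-2, 3],
 [0, -3]].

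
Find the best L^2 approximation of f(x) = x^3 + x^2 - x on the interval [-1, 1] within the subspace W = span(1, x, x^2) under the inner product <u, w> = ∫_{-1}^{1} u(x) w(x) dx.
g(x) = x^2 - 2*x/5

The best approximation g ∈ W is the orthogonal projection of f onto W. Writing g = a_0 + a_1 x + a_2 x^2, the coefficients solve the normal equations G · a = b where
  G_{ij} = <φ_i, φ_j> and b_i = <f, φ_i>, with φ_0 = 1, φ_1 = x, φ_2 = x^2.
G =
  [2, 0, 2/3]
  [0, 2/3, 0]
  [2/3, 0, 2/5],
b = (2/3, -4/15, 2/5).
Solving gives a_0 = 0, a_1 = -2/5, a_2 = 1, so
  g(x) = x^2 - 2*x/5.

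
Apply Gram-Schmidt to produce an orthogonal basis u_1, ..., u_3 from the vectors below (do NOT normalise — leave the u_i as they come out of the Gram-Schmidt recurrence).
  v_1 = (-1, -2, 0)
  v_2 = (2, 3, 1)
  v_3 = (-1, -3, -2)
Orthogonal basis:
  u_1 = (-1, -2, 0)
  u_2 = (2/5, -1/5, 1)
  u_3 = (1, -1/2, -1/2)

Apply the Gram-Schmidt recurrence
  u_1 = v_1
  u_i = v_i − Σ_{j<i} ((v_i · u_j) / (u_j · u_j)) · u_j.

Step by step this gives:
  u_1 = (-1, -2, 0)
  u_2 = (2/5, -1/5, 1)
  u_3 = (1, -1/2, -1/2)

Orthogonality check:
  u_2 · u_1 = 0 (should be 0)
  u_3 · u_1 = 0 (should be 0)
  u_3 · u_2 = 0 (should be 0)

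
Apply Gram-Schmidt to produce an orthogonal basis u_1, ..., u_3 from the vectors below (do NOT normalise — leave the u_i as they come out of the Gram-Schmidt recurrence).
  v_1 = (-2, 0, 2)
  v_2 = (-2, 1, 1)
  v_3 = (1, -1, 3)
Orthogonal basis:
  u_1 = (-2, 0, 2)
  u_2 = (-1/2, 1, -1/2)
  u_3 = (1, 1, 1)

Apply the Gram-Schmidt recurrence
  u_1 = v_1
  u_i = v_i − Σ_{j<i} ((v_i · u_j) / (u_j · u_j)) · u_j.

Step by step this gives:
  u_1 = (-2, 0, 2)
  u_2 = (-1/2, 1, -1/2)
  u_3 = (1, 1, 1)

Orthogonality check:
  u_2 · u_1 = 0 (should be 0)
  u_3 · u_1 = 0 (should be 0)
  u_3 · u_2 = 0 (should be 0)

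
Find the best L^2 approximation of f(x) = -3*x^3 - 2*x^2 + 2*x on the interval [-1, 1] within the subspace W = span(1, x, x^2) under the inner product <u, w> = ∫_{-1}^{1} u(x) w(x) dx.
g(x) = -2*x^2 + x/5

The best approximation g ∈ W is the orthogonal projection of f onto W. Writing g = a_0 + a_1 x + a_2 x^2, the coefficients solve the normal equations G · a = b where
  G_{ij} = <φ_i, φ_j> and b_i = <f, φ_i>, with φ_0 = 1, φ_1 = x, φ_2 = x^2.
G =
  [2, 0, 2/3]
  [0, 2/3, 0]
  [2/3, 0, 2/5],
b = (-4/3, 2/15, -4/5).
Solving gives a_0 = 0, a_1 = 1/5, a_2 = -2, so
  g(x) = -2*x^2 + x/5.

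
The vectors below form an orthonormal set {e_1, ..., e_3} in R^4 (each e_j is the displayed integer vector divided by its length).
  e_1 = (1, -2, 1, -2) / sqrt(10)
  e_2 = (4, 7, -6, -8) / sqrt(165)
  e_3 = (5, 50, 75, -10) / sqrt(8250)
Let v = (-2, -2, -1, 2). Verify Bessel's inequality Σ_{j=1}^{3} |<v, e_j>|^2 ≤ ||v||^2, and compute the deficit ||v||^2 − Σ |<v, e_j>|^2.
Σ |<v, e_j>|^2 = 61/5; ||v||^2 = 13; deficit = 4/5

Write each e_j = u_j / sqrt(<u_j, u_j>) where u_j is the displayed integer vector. Then <v, e_j> = <v, u_j> / sqrt(<u_j, u_j>), so |<v, e_j>|^2 = <v, u_j>^2 / <u_j, u_j>.
Coefficients: <v, e_1> = -3/sqrt(10), <v, e_2> = -32/sqrt(165), <v, e_3> = -205/sqrt(8250).
Square and sum: Σ |<v, e_j>|^2 = 61/5.
Compute ||v||^2 = v·v = 13.
Deficit = 13 − 61/5 = 4/5 ≥ 0, confirming Bessel's inequality. (The deficit equals ||v − Σ <v,e_j> e_j||^2, the squared distance from v to span{e_j}.)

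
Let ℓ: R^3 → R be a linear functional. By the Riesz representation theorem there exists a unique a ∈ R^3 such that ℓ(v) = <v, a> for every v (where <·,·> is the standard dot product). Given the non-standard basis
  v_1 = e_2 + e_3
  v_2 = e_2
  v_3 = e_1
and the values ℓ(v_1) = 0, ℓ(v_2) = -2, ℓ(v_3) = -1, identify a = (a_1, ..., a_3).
a = (-1, -2, 2)

Write a = (a_1, ..., a_3) in the standard basis. For each basis vector v_i, ℓ(v_i) = <v_i, a> is a linear equation in the a_j's. Collect the n equations into a matrix system V a = ℓ, where row i of V is v_i (expressed in the standard basis). Since V is invertible (lower-triangular with 1s on the diagonal, up to permutation), solve by back-substitution:
  V =
[[0, 1, 1],
 [0, 1, 0],
 [1, 0, 0]]
  V a = (0, -2, -1)
Solving gives a = (-1, -2, 2).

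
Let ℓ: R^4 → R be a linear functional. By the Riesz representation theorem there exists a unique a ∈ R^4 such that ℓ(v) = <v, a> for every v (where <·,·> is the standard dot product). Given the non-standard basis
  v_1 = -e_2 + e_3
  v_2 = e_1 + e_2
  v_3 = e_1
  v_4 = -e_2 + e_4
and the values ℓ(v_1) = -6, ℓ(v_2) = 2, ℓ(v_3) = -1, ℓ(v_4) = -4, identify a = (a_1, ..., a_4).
a = (-1, 3, -3, -1)

Write a = (a_1, ..., a_4) in the standard basis. For each basis vector v_i, ℓ(v_i) = <v_i, a> is a linear equation in the a_j's. Collect the n equations into a matrix system V a = ℓ, where row i of V is v_i (expressed in the standard basis). Since V is invertible (lower-triangular with 1s on the diagonal, up to permutation), solve by back-substitution:
  V =
[[0, -1, 1, 0],
 [1, 1, 0, 0],
 [1, 0, 0, 0],
 [0, -1, 0, 1]]
  V a = (-6, 2, -1, -4)
Solving gives a = (-1, 3, -3, -1).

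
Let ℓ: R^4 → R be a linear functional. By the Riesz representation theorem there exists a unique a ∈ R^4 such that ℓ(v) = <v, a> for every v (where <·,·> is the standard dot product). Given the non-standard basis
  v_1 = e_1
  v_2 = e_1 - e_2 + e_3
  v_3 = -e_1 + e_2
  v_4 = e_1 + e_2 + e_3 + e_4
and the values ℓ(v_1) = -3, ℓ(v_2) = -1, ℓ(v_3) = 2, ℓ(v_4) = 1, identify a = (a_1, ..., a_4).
a = (-3, -1, 1, 4)

Write a = (a_1, ..., a_4) in the standard basis. For each basis vector v_i, ℓ(v_i) = <v_i, a> is a linear equation in the a_j's. Collect the n equations into a matrix system V a = ℓ, where row i of V is v_i (expressed in the standard basis). Since V is invertible (lower-triangular with 1s on the diagonal, up to permutation), solve by back-substitution:
  V =
[[1, 0, 0, 0],
 [1, -1, 1, 0],
 [-1, 1, 0, 0],
 [1, 1, 1, 1]]
  V a = (-3, -1, 2, 1)
Solving gives a = (-3, -1, 1, 4).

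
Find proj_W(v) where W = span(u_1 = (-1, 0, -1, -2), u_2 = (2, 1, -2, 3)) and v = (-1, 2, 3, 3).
proj_W(v) = (11/12, -5/12, 31/12, 9/4)

Set up U = [u_1 | ... | u_2] ∈ R^(4×2). The projector onto W = col(U) is P = U (U^T U)^(-1) U^T.
Compute U^T U =
  [6, -6]
  [-6, 18],
and U^T v = (-8, 3).
Solve U^T U · c = U^T v for the coefficients: c = (-7/4, -5/12). The projection is proj_W(v) = U c.
Check: (v - proj_W(v)) · u_1 = 0  (should be 0).
Check: (v - proj_W(v)) · u_2 = 0  (should be 0).
Result: proj_W(v) = (11/12, -5/12, 31/12, 9/4).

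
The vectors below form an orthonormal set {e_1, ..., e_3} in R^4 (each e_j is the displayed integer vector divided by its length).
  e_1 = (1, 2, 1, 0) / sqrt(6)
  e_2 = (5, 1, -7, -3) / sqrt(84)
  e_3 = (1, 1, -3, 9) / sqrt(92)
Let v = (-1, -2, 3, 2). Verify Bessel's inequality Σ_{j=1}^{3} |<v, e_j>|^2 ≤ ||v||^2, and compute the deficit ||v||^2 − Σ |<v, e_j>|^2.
Σ |<v, e_j>|^2 = 2386/161; ||v||^2 = 18; deficit = 512/161

Write each e_j = u_j / sqrt(<u_j, u_j>) where u_j is the displayed integer vector. Then <v, e_j> = <v, u_j> / sqrt(<u_j, u_j>), so |<v, e_j>|^2 = <v, u_j>^2 / <u_j, u_j>.
Coefficients: <v, e_1> = -2/sqrt(6), <v, e_2> = -34/sqrt(84), <v, e_3> = 6/sqrt(92).
Square and sum: Σ |<v, e_j>|^2 = 2386/161.
Compute ||v||^2 = v·v = 18.
Deficit = 18 − 2386/161 = 512/161 ≥ 0, confirming Bessel's inequality. (The deficit equals ||v − Σ <v,e_j> e_j||^2, the squared distance from v to span{e_j}.)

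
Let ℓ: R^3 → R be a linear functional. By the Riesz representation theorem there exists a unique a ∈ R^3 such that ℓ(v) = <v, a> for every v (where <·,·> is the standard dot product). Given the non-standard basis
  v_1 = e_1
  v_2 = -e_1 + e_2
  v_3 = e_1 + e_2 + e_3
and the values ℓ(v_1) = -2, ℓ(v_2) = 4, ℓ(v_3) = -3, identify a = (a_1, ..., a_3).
a = (-2, 2, -3)

Write a = (a_1, ..., a_3) in the standard basis. For each basis vector v_i, ℓ(v_i) = <v_i, a> is a linear equation in the a_j's. Collect the n equations into a matrix system V a = ℓ, where row i of V is v_i (expressed in the standard basis). Since V is invertible (lower-triangular with 1s on the diagonal, up to permutation), solve by back-substitution:
  V =
[[1, 0, 0],
 [-1, 1, 0],
 [1, 1, 1]]
  V a = (-2, 4, -3)
Solving gives a = (-2, 2, -3).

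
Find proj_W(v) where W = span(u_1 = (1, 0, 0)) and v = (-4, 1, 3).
proj_W(v) = (-4, 0, 0)

Set up U = [u_1 | ... | u_1] ∈ R^(3×1). The projector onto W = col(U) is P = U (U^T U)^(-1) U^T.
Compute U^T U =
  [1],
and U^T v = (-4).
Solve U^T U · c = U^T v for the coefficients: c = (-4). The projection is proj_W(v) = U c.
Check: (v - proj_W(v)) · u_1 = 0  (should be 0).
Result: proj_W(v) = (-4, 0, 0).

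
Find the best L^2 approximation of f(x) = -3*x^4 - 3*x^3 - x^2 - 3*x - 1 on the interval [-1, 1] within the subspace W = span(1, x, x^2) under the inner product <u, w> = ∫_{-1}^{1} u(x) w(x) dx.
g(x) = -25*x^2/7 - 24*x/5 - 26/35

The best approximation g ∈ W is the orthogonal projection of f onto W. Writing g = a_0 + a_1 x + a_2 x^2, the coefficients solve the normal equations G · a = b where
  G_{ij} = <φ_i, φ_j> and b_i = <f, φ_i>, with φ_0 = 1, φ_1 = x, φ_2 = x^2.
G =
  [2, 0, 2/3]
  [0, 2/3, 0]
  [2/3, 0, 2/5],
b = (-58/15, -16/5, -202/105).
Solving gives a_0 = -26/35, a_1 = -24/5, a_2 = -25/7, so
  g(x) = -25*x^2/7 - 24*x/5 - 26/35.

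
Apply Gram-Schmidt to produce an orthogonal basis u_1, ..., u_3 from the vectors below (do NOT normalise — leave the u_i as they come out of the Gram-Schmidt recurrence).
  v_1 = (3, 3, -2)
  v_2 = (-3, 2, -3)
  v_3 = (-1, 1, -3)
Orthogonal basis:
  u_1 = (3, 3, -2)
  u_2 = (-75/22, 35/22, -30/11)
  u_3 = (5/19, -15/19, -15/19)

Apply the Gram-Schmidt recurrence
  u_1 = v_1
  u_i = v_i − Σ_{j<i} ((v_i · u_j) / (u_j · u_j)) · u_j.

Step by step this gives:
  u_1 = (3, 3, -2)
  u_2 = (-75/22, 35/22, -30/11)
  u_3 = (5/19, -15/19, -15/19)

Orthogonality check:
  u_2 · u_1 = 0 (should be 0)
  u_3 · u_1 = 0 (should be 0)
  u_3 · u_2 = 0 (should be 0)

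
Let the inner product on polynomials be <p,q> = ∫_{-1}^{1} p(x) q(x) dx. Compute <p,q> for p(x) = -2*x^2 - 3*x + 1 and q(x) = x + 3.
<p,q> = 0

Expand the product: p(x)·q(x) = -2*x^3 - 9*x^2 - 8*x + 3.
∫_{-1}^{1} of each monomial x^k gives [2/(k+1) if k even, 0 if k odd]. Integrating term-by-term (or equivalently evaluating the antiderivative F(x) = -x^4/2 - 3*x^3 - 4*x^2 + 3*x at the endpoints):
  F(1) − F(−1) = -9/2 − (-9/2) = 0.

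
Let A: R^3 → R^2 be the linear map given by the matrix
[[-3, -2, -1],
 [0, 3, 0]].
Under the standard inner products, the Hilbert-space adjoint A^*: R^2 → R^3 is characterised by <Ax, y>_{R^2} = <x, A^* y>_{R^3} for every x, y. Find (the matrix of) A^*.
A^* = A^T =
[[-3, 0],
 [-2, 3],
 [-1, 0]]

For real matrices with standard dot products, the defining identity <Ax, y> = <x, A^* y> gives (Ax)^T y = x^T (A^*) y, i.e. x^T A^T y = x^T (A^*) y. Since this holds for all x, y, we must have A^* = A^T. Therefore
A^* =
[[-3, 0],
 [-2, 3],
 [-1, 0]].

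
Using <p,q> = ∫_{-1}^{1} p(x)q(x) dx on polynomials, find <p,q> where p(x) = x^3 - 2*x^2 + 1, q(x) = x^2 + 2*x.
<p,q> = 2/3

Expand the product: p(x)·q(x) = x^5 - 4*x^3 + x^2 + 2*x.
∫_{-1}^{1} of each monomial x^k gives [2/(k+1) if k even, 0 if k odd]. Integrating term-by-term (or equivalently evaluating the antiderivative F(x) = x^6/6 - x^4 + x^3/3 + x^2 at the endpoints):
  F(1) − F(−1) = 1/2 − (-1/6) = 2/3.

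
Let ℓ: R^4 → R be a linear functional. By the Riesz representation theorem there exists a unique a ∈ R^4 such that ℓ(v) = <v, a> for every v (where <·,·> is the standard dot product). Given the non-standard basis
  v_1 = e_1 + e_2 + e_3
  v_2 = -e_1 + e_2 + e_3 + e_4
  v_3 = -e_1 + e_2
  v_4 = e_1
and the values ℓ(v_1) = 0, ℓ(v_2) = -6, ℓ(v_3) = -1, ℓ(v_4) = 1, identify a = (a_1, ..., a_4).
a = (1, 0, -1, -4)

Write a = (a_1, ..., a_4) in the standard basis. For each basis vector v_i, ℓ(v_i) = <v_i, a> is a linear equation in the a_j's. Collect the n equations into a matrix system V a = ℓ, where row i of V is v_i (expressed in the standard basis). Since V is invertible (lower-triangular with 1s on the diagonal, up to permutation), solve by back-substitution:
  V =
[[1, 1, 1, 0],
 [-1, 1, 1, 1],
 [-1, 1, 0, 0],
 [1, 0, 0, 0]]
  V a = (0, -6, -1, 1)
Solving gives a = (1, 0, -1, -4).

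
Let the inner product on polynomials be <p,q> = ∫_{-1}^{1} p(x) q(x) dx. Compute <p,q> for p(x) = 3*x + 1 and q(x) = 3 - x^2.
<p,q> = 16/3

Expand the product: p(x)·q(x) = -3*x^3 - x^2 + 9*x + 3.
∫_{-1}^{1} of each monomial x^k gives [2/(k+1) if k even, 0 if k odd]. Integrating term-by-term (or equivalently evaluating the antiderivative F(x) = -3*x^4/4 - x^3/3 + 9*x^2/2 + 3*x at the endpoints):
  F(1) − F(−1) = 77/12 − (13/12) = 16/3.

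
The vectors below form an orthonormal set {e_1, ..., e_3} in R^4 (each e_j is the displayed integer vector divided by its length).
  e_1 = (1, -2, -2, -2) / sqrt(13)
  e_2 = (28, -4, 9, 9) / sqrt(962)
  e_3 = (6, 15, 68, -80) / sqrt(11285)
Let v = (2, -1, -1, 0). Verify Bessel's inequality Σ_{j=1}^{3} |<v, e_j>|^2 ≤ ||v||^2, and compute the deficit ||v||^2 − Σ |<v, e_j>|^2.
Σ |<v, e_j>|^2 = 3611/610; ||v||^2 = 6; deficit = 49/610

Write each e_j = u_j / sqrt(<u_j, u_j>) where u_j is the displayed integer vector. Then <v, e_j> = <v, u_j> / sqrt(<u_j, u_j>), so |<v, e_j>|^2 = <v, u_j>^2 / <u_j, u_j>.
Coefficients: <v, e_1> = 6/sqrt(13), <v, e_2> = 51/sqrt(962), <v, e_3> = -71/sqrt(11285).
Square and sum: Σ |<v, e_j>|^2 = 3611/610.
Compute ||v||^2 = v·v = 6.
Deficit = 6 − 3611/610 = 49/610 ≥ 0, confirming Bessel's inequality. (The deficit equals ||v − Σ <v,e_j> e_j||^2, the squared distance from v to span{e_j}.)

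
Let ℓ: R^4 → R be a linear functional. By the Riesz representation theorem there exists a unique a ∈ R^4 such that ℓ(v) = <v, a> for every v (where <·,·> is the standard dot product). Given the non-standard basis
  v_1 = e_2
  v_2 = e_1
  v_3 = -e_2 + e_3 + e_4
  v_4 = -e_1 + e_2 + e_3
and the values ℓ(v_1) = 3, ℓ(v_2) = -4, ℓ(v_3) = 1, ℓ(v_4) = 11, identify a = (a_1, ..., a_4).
a = (-4, 3, 4, 0)

Write a = (a_1, ..., a_4) in the standard basis. For each basis vector v_i, ℓ(v_i) = <v_i, a> is a linear equation in the a_j's. Collect the n equations into a matrix system V a = ℓ, where row i of V is v_i (expressed in the standard basis). Since V is invertible (lower-triangular with 1s on the diagonal, up to permutation), solve by back-substitution:
  V =
[[0, 1, 0, 0],
 [1, 0, 0, 0],
 [0, -1, 1, 1],
 [-1, 1, 1, 0]]
  V a = (3, -4, 1, 11)
Solving gives a = (-4, 3, 4, 0).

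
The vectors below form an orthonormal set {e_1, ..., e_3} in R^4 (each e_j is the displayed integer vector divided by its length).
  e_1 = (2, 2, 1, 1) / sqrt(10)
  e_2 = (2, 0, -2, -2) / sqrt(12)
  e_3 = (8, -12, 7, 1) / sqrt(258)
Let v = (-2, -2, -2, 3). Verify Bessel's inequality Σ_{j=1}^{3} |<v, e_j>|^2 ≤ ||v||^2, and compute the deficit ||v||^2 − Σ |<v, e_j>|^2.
Σ |<v, e_j>|^2 = 1706/215; ||v||^2 = 21; deficit = 2809/215

Write each e_j = u_j / sqrt(<u_j, u_j>) where u_j is the displayed integer vector. Then <v, e_j> = <v, u_j> / sqrt(<u_j, u_j>), so |<v, e_j>|^2 = <v, u_j>^2 / <u_j, u_j>.
Coefficients: <v, e_1> = -7/sqrt(10), <v, e_2> = -6/sqrt(12), <v, e_3> = -3/sqrt(258).
Square and sum: Σ |<v, e_j>|^2 = 1706/215.
Compute ||v||^2 = v·v = 21.
Deficit = 21 − 1706/215 = 2809/215 ≥ 0, confirming Bessel's inequality. (The deficit equals ||v − Σ <v,e_j> e_j||^2, the squared distance from v to span{e_j}.)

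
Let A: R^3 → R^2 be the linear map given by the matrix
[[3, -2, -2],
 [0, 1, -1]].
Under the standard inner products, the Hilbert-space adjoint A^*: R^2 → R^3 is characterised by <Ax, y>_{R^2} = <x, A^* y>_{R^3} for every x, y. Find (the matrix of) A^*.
A^* = A^T =
[[3, 0],
 [-2, 1],
 [-2, -1]]

For real matrices with standard dot products, the defining identity <Ax, y> = <x, A^* y> gives (Ax)^T y = x^T (A^*) y, i.e. x^T A^T y = x^T (A^*) y. Since this holds for all x, y, we must have A^* = A^T. Therefore
A^* =
[[3, 0],
 [-2, 1],
 [-2, -1]].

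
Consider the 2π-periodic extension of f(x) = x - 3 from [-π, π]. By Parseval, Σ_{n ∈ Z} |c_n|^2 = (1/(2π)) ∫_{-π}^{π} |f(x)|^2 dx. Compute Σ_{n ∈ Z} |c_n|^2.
Σ |c_n|^2 = π^2/3 + 9

Expand and integrate term by term over [-π, π]:
  ∫ (x)^2 dx = 1·(2π^3/3); ∫ 2·1·(-3)·x dx = 0 (odd integrand); ∫ (-3)^2 dx = 9·2π.
So (1/(2π)) ∫_{-π}^{π} (x - 3)^2 dx = 1π^2/3 + 9 = π^2/3 + 9.
Parseval ⇒ Σ |c_n|^2 = π^2/3 + 9.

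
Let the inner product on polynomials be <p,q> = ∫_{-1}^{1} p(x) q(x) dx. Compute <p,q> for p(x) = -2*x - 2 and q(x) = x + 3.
<p,q> = -40/3

Expand the product: p(x)·q(x) = -2*x^2 - 8*x - 6.
∫_{-1}^{1} of each monomial x^k gives [2/(k+1) if k even, 0 if k odd]. Integrating term-by-term (or equivalently evaluating the antiderivative F(x) = -2*x^3/3 - 4*x^2 - 6*x at the endpoints):
  F(1) − F(−1) = -32/3 − (8/3) = -40/3.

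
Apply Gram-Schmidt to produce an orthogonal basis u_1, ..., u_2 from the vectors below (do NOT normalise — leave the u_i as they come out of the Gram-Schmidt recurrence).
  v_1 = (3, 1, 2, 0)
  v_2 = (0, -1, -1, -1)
Orthogonal basis:
  u_1 = (3, 1, 2, 0)
  u_2 = (9/14, -11/14, -4/7, -1)

Apply the Gram-Schmidt recurrence
  u_1 = v_1
  u_i = v_i − Σ_{j<i} ((v_i · u_j) / (u_j · u_j)) · u_j.

Step by step this gives:
  u_1 = (3, 1, 2, 0)
  u_2 = (9/14, -11/14, -4/7, -1)

Orthogonality check:
  u_2 · u_1 = 0 (should be 0)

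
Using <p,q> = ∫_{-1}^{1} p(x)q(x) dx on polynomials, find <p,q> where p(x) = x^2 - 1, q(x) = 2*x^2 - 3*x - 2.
<p,q> = 32/15

Expand the product: p(x)·q(x) = 2*x^4 - 3*x^3 - 4*x^2 + 3*x + 2.
∫_{-1}^{1} of each monomial x^k gives [2/(k+1) if k even, 0 if k odd]. Integrating term-by-term (or equivalently evaluating the antiderivative F(x) = 2*x^5/5 - 3*x^4/4 - 4*x^3/3 + 3*x^2/2 + 2*x at the endpoints):
  F(1) − F(−1) = 109/60 − (-19/60) = 32/15.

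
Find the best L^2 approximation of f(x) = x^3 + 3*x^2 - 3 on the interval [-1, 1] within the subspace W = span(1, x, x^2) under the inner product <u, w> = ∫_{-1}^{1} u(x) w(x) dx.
g(x) = 3*x^2 + 3*x/5 - 3

The best approximation g ∈ W is the orthogonal projection of f onto W. Writing g = a_0 + a_1 x + a_2 x^2, the coefficients solve the normal equations G · a = b where
  G_{ij} = <φ_i, φ_j> and b_i = <f, φ_i>, with φ_0 = 1, φ_1 = x, φ_2 = x^2.
G =
  [2, 0, 2/3]
  [0, 2/3, 0]
  [2/3, 0, 2/5],
b = (-4, 2/5, -4/5).
Solving gives a_0 = -3, a_1 = 3/5, a_2 = 3, so
  g(x) = 3*x^2 + 3*x/5 - 3.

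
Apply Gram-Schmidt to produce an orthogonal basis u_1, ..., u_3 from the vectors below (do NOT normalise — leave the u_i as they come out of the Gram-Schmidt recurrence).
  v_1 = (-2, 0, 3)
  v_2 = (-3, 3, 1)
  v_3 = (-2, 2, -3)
Orthogonal basis:
  u_1 = (-2, 0, 3)
  u_2 = (-21/13, 3, -14/13)
  u_3 = (-99/83, -77/83, -66/83)

Apply the Gram-Schmidt recurrence
  u_1 = v_1
  u_i = v_i − Σ_{j<i} ((v_i · u_j) / (u_j · u_j)) · u_j.

Step by step this gives:
  u_1 = (-2, 0, 3)
  u_2 = (-21/13, 3, -14/13)
  u_3 = (-99/83, -77/83, -66/83)

Orthogonality check:
  u_2 · u_1 = 0 (should be 0)
  u_3 · u_1 = 0 (should be 0)
  u_3 · u_2 = 0 (should be 0)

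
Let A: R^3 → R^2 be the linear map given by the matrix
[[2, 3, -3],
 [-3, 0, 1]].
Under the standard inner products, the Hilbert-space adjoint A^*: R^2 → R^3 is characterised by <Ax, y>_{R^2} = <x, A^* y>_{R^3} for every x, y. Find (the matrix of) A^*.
A^* = A^T =
[[2, -3],
 [3, 0],
 [-3, 1]]

For real matrices with standard dot products, the defining identity <Ax, y> = <x, A^* y> gives (Ax)^T y = x^T (A^*) y, i.e. x^T A^T y = x^T (A^*) y. Since this holds for all x, y, we must have A^* = A^T. Therefore
A^* =
[[2, -3],
 [3, 0],
 [-3, 1]].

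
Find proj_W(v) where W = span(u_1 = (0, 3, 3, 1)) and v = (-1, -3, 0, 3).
proj_W(v) = (0, -18/19, -18/19, -6/19)

Set up U = [u_1 | ... | u_1] ∈ R^(4×1). The projector onto W = col(U) is P = U (U^T U)^(-1) U^T.
Compute U^T U =
  [19],
and U^T v = (-6).
Solve U^T U · c = U^T v for the coefficients: c = (-6/19). The projection is proj_W(v) = U c.
Check: (v - proj_W(v)) · u_1 = 0  (should be 0).
Result: proj_W(v) = (0, -18/19, -18/19, -6/19).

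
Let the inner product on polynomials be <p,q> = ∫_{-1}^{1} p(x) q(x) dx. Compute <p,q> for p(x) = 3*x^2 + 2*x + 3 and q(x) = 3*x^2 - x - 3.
<p,q> = -236/15

Expand the product: p(x)·q(x) = 9*x^4 + 3*x^3 - 2*x^2 - 9*x - 9.
∫_{-1}^{1} of each monomial x^k gives [2/(k+1) if k even, 0 if k odd]. Integrating term-by-term (or equivalently evaluating the antiderivative F(x) = 9*x^5/5 + 3*x^4/4 - 2*x^3/3 - 9*x^2/2 - 9*x at the endpoints):
  F(1) − F(−1) = -697/60 − (247/60) = -236/15.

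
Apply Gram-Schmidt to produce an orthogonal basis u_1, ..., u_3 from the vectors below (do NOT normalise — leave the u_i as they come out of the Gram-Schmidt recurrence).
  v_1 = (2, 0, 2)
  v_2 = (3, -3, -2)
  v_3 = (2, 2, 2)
Orthogonal basis:
  u_1 = (2, 0, 2)
  u_2 = (5/2, -3, -5/2)
  u_3 = (30/43, 50/43, -30/43)

Apply the Gram-Schmidt recurrence
  u_1 = v_1
  u_i = v_i − Σ_{j<i} ((v_i · u_j) / (u_j · u_j)) · u_j.

Step by step this gives:
  u_1 = (2, 0, 2)
  u_2 = (5/2, -3, -5/2)
  u_3 = (30/43, 50/43, -30/43)

Orthogonality check:
  u_2 · u_1 = 0 (should be 0)
  u_3 · u_1 = 0 (should be 0)
  u_3 · u_2 = 0 (should be 0)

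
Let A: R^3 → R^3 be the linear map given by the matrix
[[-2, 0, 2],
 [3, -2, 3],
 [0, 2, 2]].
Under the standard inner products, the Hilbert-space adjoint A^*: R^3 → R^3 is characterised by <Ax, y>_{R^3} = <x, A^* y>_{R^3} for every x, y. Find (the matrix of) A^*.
A^* = A^T =
[[-2, 3, 0],
 [0, -2, 2],
 [2, 3, 2]]

For real matrices with standard dot products, the defining identity <Ax, y> = <x, A^* y> gives (Ax)^T y = x^T (A^*) y, i.e. x^T A^T y = x^T (A^*) y. Since this holds for all x, y, we must have A^* = A^T. Therefore
A^* =
[[-2, 3, 0],
 [0, -2, 2],
 [2, 3, 2]].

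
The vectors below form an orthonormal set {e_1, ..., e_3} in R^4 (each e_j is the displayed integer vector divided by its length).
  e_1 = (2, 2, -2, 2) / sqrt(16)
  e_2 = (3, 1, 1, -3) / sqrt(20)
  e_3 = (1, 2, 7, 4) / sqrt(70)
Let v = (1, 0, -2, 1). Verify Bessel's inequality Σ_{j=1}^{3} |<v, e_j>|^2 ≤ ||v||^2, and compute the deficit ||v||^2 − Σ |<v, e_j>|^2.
Σ |<v, e_j>|^2 = 75/14; ||v||^2 = 6; deficit = 9/14

Write each e_j = u_j / sqrt(<u_j, u_j>) where u_j is the displayed integer vector. Then <v, e_j> = <v, u_j> / sqrt(<u_j, u_j>), so |<v, e_j>|^2 = <v, u_j>^2 / <u_j, u_j>.
Coefficients: <v, e_1> = 8/sqrt(16), <v, e_2> = -2/sqrt(20), <v, e_3> = -9/sqrt(70).
Square and sum: Σ |<v, e_j>|^2 = 75/14.
Compute ||v||^2 = v·v = 6.
Deficit = 6 − 75/14 = 9/14 ≥ 0, confirming Bessel's inequality. (The deficit equals ||v − Σ <v,e_j> e_j||^2, the squared distance from v to span{e_j}.)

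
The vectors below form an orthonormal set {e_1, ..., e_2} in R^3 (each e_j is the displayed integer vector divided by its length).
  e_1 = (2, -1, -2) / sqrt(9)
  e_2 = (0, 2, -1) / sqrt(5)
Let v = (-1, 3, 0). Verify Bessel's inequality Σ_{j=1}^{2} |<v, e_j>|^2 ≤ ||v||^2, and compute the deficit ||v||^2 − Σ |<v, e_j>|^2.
Σ |<v, e_j>|^2 = 449/45; ||v||^2 = 10; deficit = 1/45

Write each e_j = u_j / sqrt(<u_j, u_j>) where u_j is the displayed integer vector. Then <v, e_j> = <v, u_j> / sqrt(<u_j, u_j>), so |<v, e_j>|^2 = <v, u_j>^2 / <u_j, u_j>.
Coefficients: <v, e_1> = -5/sqrt(9), <v, e_2> = 6/sqrt(5).
Square and sum: Σ |<v, e_j>|^2 = 449/45.
Compute ||v||^2 = v·v = 10.
Deficit = 10 − 449/45 = 1/45 ≥ 0, confirming Bessel's inequality. (The deficit equals ||v − Σ <v,e_j> e_j||^2, the squared distance from v to span{e_j}.)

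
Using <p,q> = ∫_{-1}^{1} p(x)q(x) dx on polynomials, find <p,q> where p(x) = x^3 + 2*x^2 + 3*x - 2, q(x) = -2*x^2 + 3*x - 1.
<p,q> = 164/15

Expand the product: p(x)·q(x) = -2*x^5 - x^4 - x^3 + 11*x^2 - 9*x + 2.
∫_{-1}^{1} of each monomial x^k gives [2/(k+1) if k even, 0 if k odd]. Integrating term-by-term (or equivalently evaluating the antiderivative F(x) = -x^6/3 - x^5/5 - x^4/4 + 11*x^3/3 - 9*x^2/2 + 2*x at the endpoints):
  F(1) − F(−1) = 23/60 − (-211/20) = 164/15.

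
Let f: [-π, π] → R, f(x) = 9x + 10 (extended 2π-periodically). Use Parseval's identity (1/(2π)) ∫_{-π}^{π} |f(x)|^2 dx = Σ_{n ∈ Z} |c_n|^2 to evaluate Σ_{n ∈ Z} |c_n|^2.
Σ |c_n|^2 = 27π^2 + 100

Expand and integrate term by term over [-π, π]:
  ∫ (9x)^2 dx = 81·(2π^3/3); ∫ 2·9·(10)·x dx = 0 (odd integrand); ∫ 10^2 dx = 100·2π.
So (1/(2π)) ∫_{-π}^{π} (9x + 10)^2 dx = 81π^2/3 + 100 = 27π^2 + 100.
Parseval ⇒ Σ |c_n|^2 = 27π^2 + 100.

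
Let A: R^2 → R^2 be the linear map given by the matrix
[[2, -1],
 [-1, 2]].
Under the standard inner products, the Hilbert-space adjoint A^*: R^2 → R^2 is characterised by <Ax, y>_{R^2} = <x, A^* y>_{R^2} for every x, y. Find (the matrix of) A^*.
A^* = A^T =
[[2, -1],
 [-1, 2]]

For real matrices with standard dot products, the defining identity <Ax, y> = <x, A^* y> gives (Ax)^T y = x^T (A^*) y, i.e. x^T A^T y = x^T (A^*) y. Since this holds for all x, y, we must have A^* = A^T. Therefore
A^* =
[[2, -1],
 [-1, 2]].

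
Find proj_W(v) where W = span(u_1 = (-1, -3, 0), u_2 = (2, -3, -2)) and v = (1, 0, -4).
proj_W(v) = (301/121, -60/121, -214/121)

Set up U = [u_1 | ... | u_2] ∈ R^(3×2). The projector onto W = col(U) is P = U (U^T U)^(-1) U^T.
Compute U^T U =
  [10, 7]
  [7, 17],
and U^T v = (-1, 10).
Solve U^T U · c = U^T v for the coefficients: c = (-87/121, 107/121). The projection is proj_W(v) = U c.
Check: (v - proj_W(v)) · u_1 = 0  (should be 0).
Check: (v - proj_W(v)) · u_2 = 0  (should be 0).
Result: proj_W(v) = (301/121, -60/121, -214/121).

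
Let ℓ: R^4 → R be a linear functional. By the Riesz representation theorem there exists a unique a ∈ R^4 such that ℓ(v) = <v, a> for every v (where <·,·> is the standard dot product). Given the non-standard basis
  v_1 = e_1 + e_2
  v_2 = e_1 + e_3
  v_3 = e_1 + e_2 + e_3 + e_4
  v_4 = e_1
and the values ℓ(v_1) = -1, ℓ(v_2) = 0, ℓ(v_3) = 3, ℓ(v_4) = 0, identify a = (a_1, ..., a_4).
a = (0, -1, 0, 4)

Write a = (a_1, ..., a_4) in the standard basis. For each basis vector v_i, ℓ(v_i) = <v_i, a> is a linear equation in the a_j's. Collect the n equations into a matrix system V a = ℓ, where row i of V is v_i (expressed in the standard basis). Since V is invertible (lower-triangular with 1s on the diagonal, up to permutation), solve by back-substitution:
  V =
[[1, 1, 0, 0],
 [1, 0, 1, 0],
 [1, 1, 1, 1],
 [1, 0, 0, 0]]
  V a = (-1, 0, 3, 0)
Solving gives a = (0, -1, 0, 4).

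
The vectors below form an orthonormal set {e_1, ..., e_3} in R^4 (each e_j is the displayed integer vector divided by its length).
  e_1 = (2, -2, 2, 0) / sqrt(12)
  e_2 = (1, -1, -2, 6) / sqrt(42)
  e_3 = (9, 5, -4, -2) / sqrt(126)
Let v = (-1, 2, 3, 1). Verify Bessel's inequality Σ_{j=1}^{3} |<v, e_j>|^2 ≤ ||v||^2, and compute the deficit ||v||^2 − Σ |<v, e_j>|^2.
Σ |<v, e_j>|^2 = 14/9; ||v||^2 = 15; deficit = 121/9

Write each e_j = u_j / sqrt(<u_j, u_j>) where u_j is the displayed integer vector. Then <v, e_j> = <v, u_j> / sqrt(<u_j, u_j>), so |<v, e_j>|^2 = <v, u_j>^2 / <u_j, u_j>.
Coefficients: <v, e_1> = 0/sqrt(12), <v, e_2> = -3/sqrt(42), <v, e_3> = -13/sqrt(126).
Square and sum: Σ |<v, e_j>|^2 = 14/9.
Compute ||v||^2 = v·v = 15.
Deficit = 15 − 14/9 = 121/9 ≥ 0, confirming Bessel's inequality. (The deficit equals ||v − Σ <v,e_j> e_j||^2, the squared distance from v to span{e_j}.)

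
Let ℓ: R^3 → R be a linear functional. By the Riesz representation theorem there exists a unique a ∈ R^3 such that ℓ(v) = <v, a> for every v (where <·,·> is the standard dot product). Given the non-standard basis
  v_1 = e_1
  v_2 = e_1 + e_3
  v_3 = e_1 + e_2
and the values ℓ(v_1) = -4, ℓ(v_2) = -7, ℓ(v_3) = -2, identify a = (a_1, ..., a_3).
a = (-4, 2, -3)

Write a = (a_1, ..., a_3) in the standard basis. For each basis vector v_i, ℓ(v_i) = <v_i, a> is a linear equation in the a_j's. Collect the n equations into a matrix system V a = ℓ, where row i of V is v_i (expressed in the standard basis). Since V is invertible (lower-triangular with 1s on the diagonal, up to permutation), solve by back-substitution:
  V =
[[1, 0, 0],
 [1, 0, 1],
 [1, 1, 0]]
  V a = (-4, -7, -2)
Solving gives a = (-4, 2, -3).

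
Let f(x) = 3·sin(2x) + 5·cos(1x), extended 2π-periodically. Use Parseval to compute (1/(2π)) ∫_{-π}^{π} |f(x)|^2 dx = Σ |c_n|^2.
Σ |c_n|^2 = 17

Expand |f|^2 and use orthogonality of {sin(nx), cos(mx)} on [-π, π]:
  ∫_{-π}^{π} sin(nx)^2 dx = π, ∫ cos(mx)^2 dx = π, and cross terms integrate to 0.
So ∫_{-π}^{π} f(x)^2 dx = 3^2 · π + 5^2 · π = (9 + 25)π.
Divide by 2π: (9 + 25)/2 = 17.
By Parseval, this equals Σ |c_n|^2.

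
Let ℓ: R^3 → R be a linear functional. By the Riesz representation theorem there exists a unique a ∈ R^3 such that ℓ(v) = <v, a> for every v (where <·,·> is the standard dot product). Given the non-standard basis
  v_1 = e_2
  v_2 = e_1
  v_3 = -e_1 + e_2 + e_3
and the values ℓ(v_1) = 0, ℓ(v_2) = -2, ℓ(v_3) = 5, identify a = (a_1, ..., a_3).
a = (-2, 0, 3)

Write a = (a_1, ..., a_3) in the standard basis. For each basis vector v_i, ℓ(v_i) = <v_i, a> is a linear equation in the a_j's. Collect the n equations into a matrix system V a = ℓ, where row i of V is v_i (expressed in the standard basis). Since V is invertible (lower-triangular with 1s on the diagonal, up to permutation), solve by back-substitution:
  V =
[[0, 1, 0],
 [1, 0, 0],
 [-1, 1, 1]]
  V a = (0, -2, 5)
Solving gives a = (-2, 0, 3).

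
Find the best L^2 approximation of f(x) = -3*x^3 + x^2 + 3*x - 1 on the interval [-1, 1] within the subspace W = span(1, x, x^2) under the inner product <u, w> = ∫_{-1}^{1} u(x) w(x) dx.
g(x) = x^2 + 6*x/5 - 1

The best approximation g ∈ W is the orthogonal projection of f onto W. Writing g = a_0 + a_1 x + a_2 x^2, the coefficients solve the normal equations G · a = b where
  G_{ij} = <φ_i, φ_j> and b_i = <f, φ_i>, with φ_0 = 1, φ_1 = x, φ_2 = x^2.
G =
  [2, 0, 2/3]
  [0, 2/3, 0]
  [2/3, 0, 2/5],
b = (-4/3, 4/5, -4/15).
Solving gives a_0 = -1, a_1 = 6/5, a_2 = 1, so
  g(x) = x^2 + 6*x/5 - 1.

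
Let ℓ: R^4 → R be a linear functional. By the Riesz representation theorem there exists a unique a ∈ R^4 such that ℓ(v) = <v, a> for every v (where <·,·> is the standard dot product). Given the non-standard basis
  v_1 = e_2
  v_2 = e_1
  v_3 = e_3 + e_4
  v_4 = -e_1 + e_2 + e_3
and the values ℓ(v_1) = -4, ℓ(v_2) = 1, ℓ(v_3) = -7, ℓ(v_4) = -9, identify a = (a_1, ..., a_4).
a = (1, -4, -4, -3)

Write a = (a_1, ..., a_4) in the standard basis. For each basis vector v_i, ℓ(v_i) = <v_i, a> is a linear equation in the a_j's. Collect the n equations into a matrix system V a = ℓ, where row i of V is v_i (expressed in the standard basis). Since V is invertible (lower-triangular with 1s on the diagonal, up to permutation), solve by back-substitution:
  V =
[[0, 1, 0, 0],
 [1, 0, 0, 0],
 [0, 0, 1, 1],
 [-1, 1, 1, 0]]
  V a = (-4, 1, -7, -9)
Solving gives a = (1, -4, -4, -3).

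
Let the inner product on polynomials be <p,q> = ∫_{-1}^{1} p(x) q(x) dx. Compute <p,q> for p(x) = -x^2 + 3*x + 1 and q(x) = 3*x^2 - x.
<p,q> = -6/5

Expand the product: p(x)·q(x) = -3*x^4 + 10*x^3 - x.
∫_{-1}^{1} of each monomial x^k gives [2/(k+1) if k even, 0 if k odd]. Integrating term-by-term (or equivalently evaluating the antiderivative F(x) = -3*x^5/5 + 5*x^4/2 - x^2/2 at the endpoints):
  F(1) − F(−1) = 7/5 − (13/5) = -6/5.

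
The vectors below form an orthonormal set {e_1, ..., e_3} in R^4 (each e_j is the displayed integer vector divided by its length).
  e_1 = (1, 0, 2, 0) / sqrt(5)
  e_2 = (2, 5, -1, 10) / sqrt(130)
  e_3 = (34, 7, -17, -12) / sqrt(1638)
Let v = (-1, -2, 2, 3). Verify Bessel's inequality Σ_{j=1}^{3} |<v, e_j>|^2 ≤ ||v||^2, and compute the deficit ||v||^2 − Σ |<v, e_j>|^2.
Σ |<v, e_j>|^2 = 773/63; ||v||^2 = 18; deficit = 361/63

Write each e_j = u_j / sqrt(<u_j, u_j>) where u_j is the displayed integer vector. Then <v, e_j> = <v, u_j> / sqrt(<u_j, u_j>), so |<v, e_j>|^2 = <v, u_j>^2 / <u_j, u_j>.
Coefficients: <v, e_1> = 3/sqrt(5), <v, e_2> = 16/sqrt(130), <v, e_3> = -118/sqrt(1638).
Square and sum: Σ |<v, e_j>|^2 = 773/63.
Compute ||v||^2 = v·v = 18.
Deficit = 18 − 773/63 = 361/63 ≥ 0, confirming Bessel's inequality. (The deficit equals ||v − Σ <v,e_j> e_j||^2, the squared distance from v to span{e_j}.)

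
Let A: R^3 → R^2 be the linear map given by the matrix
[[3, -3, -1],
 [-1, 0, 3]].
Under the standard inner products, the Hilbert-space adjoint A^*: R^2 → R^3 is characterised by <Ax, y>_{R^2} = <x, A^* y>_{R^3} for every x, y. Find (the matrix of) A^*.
A^* = A^T =
[[3, -1],
 [-3, 0],
 [-1, 3]]

For real matrices with standard dot products, the defining identity <Ax, y> = <x, A^* y> gives (Ax)^T y = x^T (A^*) y, i.e. x^T A^T y = x^T (A^*) y. Since this holds for all x, y, we must have A^* = A^T. Therefore
A^* =
[[3, -1],
 [-3, 0],
 [-1, 3]].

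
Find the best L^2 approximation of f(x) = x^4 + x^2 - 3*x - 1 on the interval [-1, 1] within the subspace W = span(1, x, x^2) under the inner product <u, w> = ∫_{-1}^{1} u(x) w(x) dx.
g(x) = 13*x^2/7 - 3*x - 38/35

The best approximation g ∈ W is the orthogonal projection of f onto W. Writing g = a_0 + a_1 x + a_2 x^2, the coefficients solve the normal equations G · a = b where
  G_{ij} = <φ_i, φ_j> and b_i = <f, φ_i>, with φ_0 = 1, φ_1 = x, φ_2 = x^2.
G =
  [2, 0, 2/3]
  [0, 2/3, 0]
  [2/3, 0, 2/5],
b = (-14/15, -2, 2/105).
Solving gives a_0 = -38/35, a_1 = -3, a_2 = 13/7, so
  g(x) = 13*x^2/7 - 3*x - 38/35.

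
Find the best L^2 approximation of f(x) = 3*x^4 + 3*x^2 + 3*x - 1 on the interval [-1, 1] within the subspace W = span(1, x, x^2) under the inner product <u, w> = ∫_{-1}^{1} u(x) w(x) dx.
g(x) = 39*x^2/7 + 3*x - 44/35

The best approximation g ∈ W is the orthogonal projection of f onto W. Writing g = a_0 + a_1 x + a_2 x^2, the coefficients solve the normal equations G · a = b where
  G_{ij} = <φ_i, φ_j> and b_i = <f, φ_i>, with φ_0 = 1, φ_1 = x, φ_2 = x^2.
G =
  [2, 0, 2/3]
  [0, 2/3, 0]
  [2/3, 0, 2/5],
b = (6/5, 2, 146/105).
Solving gives a_0 = -44/35, a_1 = 3, a_2 = 39/7, so
  g(x) = 39*x^2/7 + 3*x - 44/35.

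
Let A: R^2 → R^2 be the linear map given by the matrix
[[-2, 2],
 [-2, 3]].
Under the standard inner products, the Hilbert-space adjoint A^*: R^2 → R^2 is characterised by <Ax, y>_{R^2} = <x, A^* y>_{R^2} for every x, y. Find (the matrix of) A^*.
A^* = A^T =
[[-2, -2],
 [2, 3]]

For real matrices with standard dot products, the defining identity <Ax, y> = <x, A^* y> gives (Ax)^T y = x^T (A^*) y, i.e. x^T A^T y = x^T (A^*) y. Since this holds for all x, y, we must have A^* = A^T. Therefore
A^* =
[[-2, -2],
 [2, 3]].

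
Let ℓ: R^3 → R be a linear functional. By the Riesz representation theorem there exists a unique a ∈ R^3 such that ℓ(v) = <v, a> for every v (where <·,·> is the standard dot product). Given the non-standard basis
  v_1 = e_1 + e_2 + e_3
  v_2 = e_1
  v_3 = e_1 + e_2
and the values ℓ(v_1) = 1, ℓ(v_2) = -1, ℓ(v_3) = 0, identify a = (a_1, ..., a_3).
a = (-1, 1, 1)

Write a = (a_1, ..., a_3) in the standard basis. For each basis vector v_i, ℓ(v_i) = <v_i, a> is a linear equation in the a_j's. Collect the n equations into a matrix system V a = ℓ, where row i of V is v_i (expressed in the standard basis). Since V is invertible (lower-triangular with 1s on the diagonal, up to permutation), solve by back-substitution:
  V =
[[1, 1, 1],
 [1, 0, 0],
 [1, 1, 0]]
  V a = (1, -1, 0)
Solving gives a = (-1, 1, 1).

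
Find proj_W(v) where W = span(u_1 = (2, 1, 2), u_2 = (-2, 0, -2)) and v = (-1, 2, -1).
proj_W(v) = (-1, 2, -1)

Set up U = [u_1 | ... | u_2] ∈ R^(3×2). The projector onto W = col(U) is P = U (U^T U)^(-1) U^T.
Compute U^T U =
  [9, -8]
  [-8, 8],
and U^T v = (-2, 4).
Solve U^T U · c = U^T v for the coefficients: c = (2, 5/2). The projection is proj_W(v) = U c.
Check: (v - proj_W(v)) · u_1 = 0  (should be 0).
Check: (v - proj_W(v)) · u_2 = 0  (should be 0).
Result: proj_W(v) = (-1, 2, -1).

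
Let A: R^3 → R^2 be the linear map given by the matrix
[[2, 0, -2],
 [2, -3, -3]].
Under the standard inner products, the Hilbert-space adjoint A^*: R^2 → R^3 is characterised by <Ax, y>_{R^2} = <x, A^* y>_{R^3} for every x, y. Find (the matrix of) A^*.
A^* = A^T =
[[2, 2],
 [0, -3],
 [-2, -3]]

For real matrices with standard dot products, the defining identity <Ax, y> = <x, A^* y> gives (Ax)^T y = x^T (A^*) y, i.e. x^T A^T y = x^T (A^*) y. Since this holds for all x, y, we must have A^* = A^T. Therefore
A^* =
[[2, 2],
 [0, -3],
 [-2, -3]].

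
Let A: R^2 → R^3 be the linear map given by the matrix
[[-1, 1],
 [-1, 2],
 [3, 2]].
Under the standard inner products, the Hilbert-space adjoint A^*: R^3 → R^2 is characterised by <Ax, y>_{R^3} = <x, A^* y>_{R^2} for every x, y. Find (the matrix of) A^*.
A^* = A^T =
[[-1, -1, 3],
 [1, 2, 2]]

For real matrices with standard dot products, the defining identity <Ax, y> = <x, A^* y> gives (Ax)^T y = x^T (A^*) y, i.e. x^T A^T y = x^T (A^*) y. Since this holds for all x, y, we must have A^* = A^T. Therefore
A^* =
[[-1, -1, 3],
 [1, 2, 2]].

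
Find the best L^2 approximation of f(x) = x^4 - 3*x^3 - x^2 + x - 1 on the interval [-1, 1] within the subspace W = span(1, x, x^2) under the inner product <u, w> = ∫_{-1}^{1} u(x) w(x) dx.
g(x) = -x^2/7 - 4*x/5 - 38/35

The best approximation g ∈ W is the orthogonal projection of f onto W. Writing g = a_0 + a_1 x + a_2 x^2, the coefficients solve the normal equations G · a = b where
  G_{ij} = <φ_i, φ_j> and b_i = <f, φ_i>, with φ_0 = 1, φ_1 = x, φ_2 = x^2.
G =
  [2, 0, 2/3]
  [0, 2/3, 0]
  [2/3, 0, 2/5],
b = (-34/15, -8/15, -82/105).
Solving gives a_0 = -38/35, a_1 = -4/5, a_2 = -1/7, so
  g(x) = -x^2/7 - 4*x/5 - 38/35.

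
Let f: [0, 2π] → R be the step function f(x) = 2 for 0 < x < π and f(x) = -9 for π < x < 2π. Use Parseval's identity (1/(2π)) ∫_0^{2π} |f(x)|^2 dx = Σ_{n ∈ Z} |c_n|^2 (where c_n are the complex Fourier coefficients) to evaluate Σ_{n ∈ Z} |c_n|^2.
Σ |c_n|^2 = 85/2

Parseval equates the L^2 energy of f (normalised by 1/(2π)) with the ℓ^2 sum of its Fourier coefficients: (1/(2π)) ∫_0^{2π} |f|^2 = Σ |c_n|^2.
Compute the left side: (1/(2π)) [∫_0^π 2^2 dx + ∫_π^{2π} (-9)^2 dx] = (1/(2π)) · (4π + 81π) = (4 + 81)/2 = 85/2.
So Σ_{n ∈ Z} |c_n|^2 = 85/2.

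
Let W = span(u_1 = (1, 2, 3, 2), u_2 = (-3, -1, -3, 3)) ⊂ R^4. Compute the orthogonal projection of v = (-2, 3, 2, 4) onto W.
proj_W(v) = (-171/220, 423/220, 81/44, 207/44)

Set up U = [u_1 | ... | u_2] ∈ R^(4×2). The projector onto W = col(U) is P = U (U^T U)^(-1) U^T.
Compute U^T U =
  [18, -8]
  [-8, 28],
and U^T v = (18, 9).
Solve U^T U · c = U^T v for the coefficients: c = (72/55, 153/220). The projection is proj_W(v) = U c.
Check: (v - proj_W(v)) · u_1 = 0  (should be 0).
Check: (v - proj_W(v)) · u_2 = 0  (should be 0).
Result: proj_W(v) = (-171/220, 423/220, 81/44, 207/44).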